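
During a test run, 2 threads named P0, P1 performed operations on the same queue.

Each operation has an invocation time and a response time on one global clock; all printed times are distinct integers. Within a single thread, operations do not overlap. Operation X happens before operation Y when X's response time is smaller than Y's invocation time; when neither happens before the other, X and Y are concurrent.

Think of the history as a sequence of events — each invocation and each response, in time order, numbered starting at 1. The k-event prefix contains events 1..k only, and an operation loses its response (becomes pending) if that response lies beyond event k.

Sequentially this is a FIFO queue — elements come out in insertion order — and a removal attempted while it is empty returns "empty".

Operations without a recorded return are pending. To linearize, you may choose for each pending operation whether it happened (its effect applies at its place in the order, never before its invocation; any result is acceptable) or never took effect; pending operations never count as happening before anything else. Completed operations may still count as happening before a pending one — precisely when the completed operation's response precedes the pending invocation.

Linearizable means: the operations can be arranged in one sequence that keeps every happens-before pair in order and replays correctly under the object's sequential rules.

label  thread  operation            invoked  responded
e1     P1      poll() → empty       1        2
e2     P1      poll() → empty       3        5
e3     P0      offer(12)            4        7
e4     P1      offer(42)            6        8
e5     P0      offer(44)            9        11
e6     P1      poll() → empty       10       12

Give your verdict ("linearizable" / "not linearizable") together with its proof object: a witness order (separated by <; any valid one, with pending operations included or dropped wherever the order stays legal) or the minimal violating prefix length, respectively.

prefix check: 1..11 passes, 1..12 fails once e6's time-12 response joins
6 orders of the 6 completed queue ops respect real time; none is legal
e.g. e1, e2, e3, e4, e5, e6: illegal at step 6, since e6 poll() → empty cannot apply there
e.g. e1, e2, e3, e4, e6, e5: illegal at step 5, since e6 poll() → empty cannot apply there

not linearizable — minimal violating prefix: 12 events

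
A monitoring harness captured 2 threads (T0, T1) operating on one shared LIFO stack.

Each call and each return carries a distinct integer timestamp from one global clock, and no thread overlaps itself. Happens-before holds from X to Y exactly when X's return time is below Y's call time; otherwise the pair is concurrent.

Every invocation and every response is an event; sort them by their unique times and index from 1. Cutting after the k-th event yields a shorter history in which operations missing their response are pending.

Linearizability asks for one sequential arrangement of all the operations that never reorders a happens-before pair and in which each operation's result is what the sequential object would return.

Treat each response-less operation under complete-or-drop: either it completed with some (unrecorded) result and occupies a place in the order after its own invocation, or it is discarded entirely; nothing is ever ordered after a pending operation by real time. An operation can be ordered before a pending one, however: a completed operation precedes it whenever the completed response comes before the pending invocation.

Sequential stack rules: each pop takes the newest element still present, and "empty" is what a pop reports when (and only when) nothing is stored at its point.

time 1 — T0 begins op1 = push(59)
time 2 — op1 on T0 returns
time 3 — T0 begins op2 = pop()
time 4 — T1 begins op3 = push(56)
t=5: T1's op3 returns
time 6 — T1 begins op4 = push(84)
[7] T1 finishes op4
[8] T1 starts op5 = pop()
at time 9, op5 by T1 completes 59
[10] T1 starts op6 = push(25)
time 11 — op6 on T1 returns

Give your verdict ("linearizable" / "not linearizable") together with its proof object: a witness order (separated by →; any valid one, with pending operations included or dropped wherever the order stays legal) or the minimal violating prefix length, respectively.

cut after 8 events: linearizable; cut after 9 events (op5 responds, time 9): not linearizable
one real-time candidate order over the 4 completed operations — the LIFO stack replay rejects it
include/drop combinations of the 1 pending operation (op2) were all tried; none helps
e.g. op1, op3, op4, op5 (pending dropped): illegal at step 4, since op5 pop() → 59 cannot apply there

not linearizable — minimal violating prefix: 9 events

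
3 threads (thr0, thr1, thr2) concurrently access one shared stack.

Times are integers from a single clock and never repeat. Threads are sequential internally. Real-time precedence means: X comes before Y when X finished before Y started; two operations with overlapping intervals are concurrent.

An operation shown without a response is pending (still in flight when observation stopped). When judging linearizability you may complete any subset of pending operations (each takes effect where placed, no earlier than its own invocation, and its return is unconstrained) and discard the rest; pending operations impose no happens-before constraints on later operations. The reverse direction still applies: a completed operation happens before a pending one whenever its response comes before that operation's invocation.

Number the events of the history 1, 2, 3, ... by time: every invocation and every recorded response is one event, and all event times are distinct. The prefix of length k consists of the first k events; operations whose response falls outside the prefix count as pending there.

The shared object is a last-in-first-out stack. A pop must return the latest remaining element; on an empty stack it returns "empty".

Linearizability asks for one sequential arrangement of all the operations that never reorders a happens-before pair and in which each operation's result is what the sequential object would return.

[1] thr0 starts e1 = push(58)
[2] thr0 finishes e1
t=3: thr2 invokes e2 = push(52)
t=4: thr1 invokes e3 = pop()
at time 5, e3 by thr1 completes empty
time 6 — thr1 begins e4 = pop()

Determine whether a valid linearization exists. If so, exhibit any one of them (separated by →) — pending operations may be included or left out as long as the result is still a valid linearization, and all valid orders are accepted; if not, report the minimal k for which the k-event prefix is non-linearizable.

not linearizable — minimal violating prefix: 5 events

prefix check: 1..4 passes, 1..5 fails once e3's time-5 response joins
a single order respects real time; the 2 completed stack operations fail replay along it
every completion of the 1 pending operation (e2) was checked; none linearizes
take e1, e3 (pending dropped): step 2 already fails, because e3 pop() → empty cannot occur there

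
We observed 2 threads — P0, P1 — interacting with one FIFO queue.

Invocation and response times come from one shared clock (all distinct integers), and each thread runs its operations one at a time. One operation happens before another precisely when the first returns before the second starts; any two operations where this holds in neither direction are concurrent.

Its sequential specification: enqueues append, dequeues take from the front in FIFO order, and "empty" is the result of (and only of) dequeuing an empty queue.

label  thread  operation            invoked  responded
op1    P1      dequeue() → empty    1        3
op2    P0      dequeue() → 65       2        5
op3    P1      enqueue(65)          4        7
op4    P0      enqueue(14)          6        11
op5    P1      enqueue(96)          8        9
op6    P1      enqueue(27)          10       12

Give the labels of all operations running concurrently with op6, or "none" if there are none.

op4

op6 runs from 10 to 12; window-overlapping ops are concurrent
op1 [1,3]: before
op2 [2,5]: before
op3 [4,7]: before
op4 [6,11]: concurrent
op5 [8,9]: before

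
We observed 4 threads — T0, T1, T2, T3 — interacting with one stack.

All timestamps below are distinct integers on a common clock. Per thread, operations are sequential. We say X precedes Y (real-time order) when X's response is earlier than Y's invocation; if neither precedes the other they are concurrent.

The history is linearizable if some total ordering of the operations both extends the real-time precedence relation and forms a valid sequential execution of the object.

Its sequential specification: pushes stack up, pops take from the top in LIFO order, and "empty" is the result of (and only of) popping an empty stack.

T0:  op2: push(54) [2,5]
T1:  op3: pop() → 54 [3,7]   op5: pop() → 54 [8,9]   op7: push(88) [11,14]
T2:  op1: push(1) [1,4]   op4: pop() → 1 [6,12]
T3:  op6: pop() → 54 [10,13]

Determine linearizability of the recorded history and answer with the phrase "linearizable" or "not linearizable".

through event 8 a valid linearization exists; event 9 (op5 responding at time 9) ends that
checked exhaustively: 6 real-time-consistent orders of 4 completed operations, zero legal stack replays
no completion choice of the 1 pending operation (op4) rescues it — every subset was tried
e.g. op1, op2, op3, op5 (pending dropped): illegal at step 4, since op5 pop() → 54 cannot apply there
e.g. op1, op3, op2, op5 (pending dropped): illegal at step 2, since op3 pop() → 54 cannot apply there

not linearizable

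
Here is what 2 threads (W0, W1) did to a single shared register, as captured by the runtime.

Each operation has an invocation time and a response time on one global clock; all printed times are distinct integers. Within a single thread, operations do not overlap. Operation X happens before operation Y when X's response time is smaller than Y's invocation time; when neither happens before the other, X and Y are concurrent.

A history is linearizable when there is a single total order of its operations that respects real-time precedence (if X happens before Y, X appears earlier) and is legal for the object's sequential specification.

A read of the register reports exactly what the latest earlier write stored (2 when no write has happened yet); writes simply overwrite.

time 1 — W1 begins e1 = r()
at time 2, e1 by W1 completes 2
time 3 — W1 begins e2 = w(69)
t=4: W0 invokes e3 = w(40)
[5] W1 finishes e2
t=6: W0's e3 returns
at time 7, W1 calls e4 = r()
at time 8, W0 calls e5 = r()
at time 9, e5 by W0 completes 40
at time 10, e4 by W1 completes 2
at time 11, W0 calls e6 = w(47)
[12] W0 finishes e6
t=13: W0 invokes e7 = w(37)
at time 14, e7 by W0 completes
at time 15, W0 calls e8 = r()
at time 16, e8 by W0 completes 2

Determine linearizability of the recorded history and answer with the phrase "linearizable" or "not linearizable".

events 1..9 are fine; event 10 — the response of e4 at time 10 — makes the prefix non-linearizable
5 completed operations, 4 real-time-consistent orders — every register replay fails
take e1, e2, e3, e4, e5: step 4 already fails, because e4 r() → 2 cannot occur there
take e1, e2, e3, e5, e4: step 5 already fails, because e4 r() → 2 cannot occur there

not linearizable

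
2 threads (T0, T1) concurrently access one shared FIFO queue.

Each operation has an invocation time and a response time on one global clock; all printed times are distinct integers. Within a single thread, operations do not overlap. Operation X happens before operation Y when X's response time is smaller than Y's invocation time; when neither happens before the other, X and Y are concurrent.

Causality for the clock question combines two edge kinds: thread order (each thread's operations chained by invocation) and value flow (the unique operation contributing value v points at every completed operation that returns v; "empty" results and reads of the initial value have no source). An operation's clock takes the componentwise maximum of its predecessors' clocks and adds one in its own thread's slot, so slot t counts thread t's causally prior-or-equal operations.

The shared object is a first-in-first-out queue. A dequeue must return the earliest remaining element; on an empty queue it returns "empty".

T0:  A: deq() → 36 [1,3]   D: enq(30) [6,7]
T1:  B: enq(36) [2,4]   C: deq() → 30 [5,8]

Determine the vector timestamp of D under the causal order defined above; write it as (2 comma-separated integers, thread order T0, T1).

(2, 1)

B, invoked 2, has no incoming edges; only T1's bump applies → (0, 1)
VC(A, invoked at 1): max of VC(B)=(0, 1), then +1 on thread T0 → (1, 1)
VC(D, invoked at 6): max of VC(A)=(1, 1), then +1 on thread T0 → (2, 1)
VC(C, invoked at 5): max of VC(B)=(0, 1), VC(D)=(2, 1), then +1 on thread T1 → (2, 2)
target: VC(D) = (2, 1)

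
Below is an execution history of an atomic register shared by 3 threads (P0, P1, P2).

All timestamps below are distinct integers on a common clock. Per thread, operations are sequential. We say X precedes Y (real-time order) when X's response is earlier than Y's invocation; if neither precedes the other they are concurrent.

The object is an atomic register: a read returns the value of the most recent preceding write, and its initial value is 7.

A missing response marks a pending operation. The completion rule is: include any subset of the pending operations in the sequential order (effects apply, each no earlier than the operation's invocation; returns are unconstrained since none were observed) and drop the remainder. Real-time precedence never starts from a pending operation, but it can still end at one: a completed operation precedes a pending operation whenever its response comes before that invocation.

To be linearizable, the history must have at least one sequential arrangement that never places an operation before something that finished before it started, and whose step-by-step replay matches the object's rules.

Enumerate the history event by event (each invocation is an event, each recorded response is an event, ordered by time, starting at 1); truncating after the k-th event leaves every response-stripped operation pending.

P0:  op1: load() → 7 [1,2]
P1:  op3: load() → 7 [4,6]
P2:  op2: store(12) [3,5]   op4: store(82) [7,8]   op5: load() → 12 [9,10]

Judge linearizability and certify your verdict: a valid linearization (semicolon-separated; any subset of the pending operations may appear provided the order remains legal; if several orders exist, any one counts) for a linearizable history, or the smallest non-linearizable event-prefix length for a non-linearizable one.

not linearizable — minimal violating prefix: 10 events

already the first 10 events (up to op5's response at time 10) admit no linearization; the first 9 still do
the 5 completed operations admit 2 real-time orders; each fails the atomic register replay
one such order, op1, op2, op3, op4, op5, breaks at step 3 where op3 load() → 7 is illegal
one such order, op1, op3, op2, op4, op5, breaks at step 5 where op5 load() → 12 is illegal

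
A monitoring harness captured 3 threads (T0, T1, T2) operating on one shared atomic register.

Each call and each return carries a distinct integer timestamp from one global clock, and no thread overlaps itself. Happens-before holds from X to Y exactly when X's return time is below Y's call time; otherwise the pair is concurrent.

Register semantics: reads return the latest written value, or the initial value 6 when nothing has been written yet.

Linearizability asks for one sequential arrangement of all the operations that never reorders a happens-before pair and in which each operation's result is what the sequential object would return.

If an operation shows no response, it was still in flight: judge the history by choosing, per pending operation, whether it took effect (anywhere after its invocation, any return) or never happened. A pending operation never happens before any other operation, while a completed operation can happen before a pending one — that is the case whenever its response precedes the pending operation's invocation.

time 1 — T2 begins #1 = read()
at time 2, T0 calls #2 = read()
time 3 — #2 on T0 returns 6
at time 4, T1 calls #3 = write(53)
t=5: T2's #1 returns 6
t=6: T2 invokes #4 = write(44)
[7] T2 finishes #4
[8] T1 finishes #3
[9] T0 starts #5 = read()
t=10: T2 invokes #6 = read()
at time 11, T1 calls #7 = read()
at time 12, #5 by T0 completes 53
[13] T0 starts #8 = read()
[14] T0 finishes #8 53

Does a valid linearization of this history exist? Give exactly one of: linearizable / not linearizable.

a witness: #1, #2, #4, #3, #5, #6, #7, #8
1. #1 read() → 6, leaving value 6
2. #2 read() → 6, leaving value 6
3. #4 write(44), leaving value 44
4. #3 write(53), leaving value 53
5. #5 read() → 53, leaving value 53
6. #6 read() (pending, included), leaving value 53
7. #7 read() (pending, included), leaving value 53
8. #8 read() → 53, leaving value 53

linearizable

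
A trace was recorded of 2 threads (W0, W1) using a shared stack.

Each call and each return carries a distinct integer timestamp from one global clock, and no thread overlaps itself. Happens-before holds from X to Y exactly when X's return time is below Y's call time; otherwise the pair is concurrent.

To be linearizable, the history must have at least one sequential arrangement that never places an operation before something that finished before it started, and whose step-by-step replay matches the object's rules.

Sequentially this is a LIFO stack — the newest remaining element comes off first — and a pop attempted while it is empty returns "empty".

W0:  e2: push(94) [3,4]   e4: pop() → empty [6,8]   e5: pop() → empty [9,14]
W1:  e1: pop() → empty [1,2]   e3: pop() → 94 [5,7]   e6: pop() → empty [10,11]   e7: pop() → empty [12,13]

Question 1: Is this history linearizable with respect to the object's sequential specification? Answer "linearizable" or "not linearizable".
linearizable

one valid linearization: e1, e2, e3, e4, e5, e6, e7
1. e1 pop() → empty, leaving stack <>
2. e2 push(94), leaving stack <94>
3. e3 pop() → 94, leaving stack <>
4. e4 pop() → empty, leaving stack <>
5. e5 pop() → empty, leaving stack <>
6. e6 pop() → empty, leaving stack <>
7. e7 pop() → empty, leaving stack <>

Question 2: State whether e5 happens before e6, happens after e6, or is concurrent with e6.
concurrent

e5 spans [9,14], e6 spans [10,11]
the intervals overlap in both directions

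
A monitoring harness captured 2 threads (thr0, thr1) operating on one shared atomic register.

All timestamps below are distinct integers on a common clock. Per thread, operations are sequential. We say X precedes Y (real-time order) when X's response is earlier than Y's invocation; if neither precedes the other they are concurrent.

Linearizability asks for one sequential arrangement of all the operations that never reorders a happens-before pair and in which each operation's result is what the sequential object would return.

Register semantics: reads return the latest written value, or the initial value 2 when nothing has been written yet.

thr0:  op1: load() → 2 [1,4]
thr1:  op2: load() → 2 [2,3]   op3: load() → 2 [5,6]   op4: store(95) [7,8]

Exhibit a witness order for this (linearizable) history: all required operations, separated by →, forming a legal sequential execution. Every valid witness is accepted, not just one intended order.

step 1: op1 load() → 2 — value 2
step 2: op2 load() → 2 — value 2
step 3: op3 load() → 2 — value 2
step 4: op4 store(95) — value 95

op1 → op2 → op3 → op4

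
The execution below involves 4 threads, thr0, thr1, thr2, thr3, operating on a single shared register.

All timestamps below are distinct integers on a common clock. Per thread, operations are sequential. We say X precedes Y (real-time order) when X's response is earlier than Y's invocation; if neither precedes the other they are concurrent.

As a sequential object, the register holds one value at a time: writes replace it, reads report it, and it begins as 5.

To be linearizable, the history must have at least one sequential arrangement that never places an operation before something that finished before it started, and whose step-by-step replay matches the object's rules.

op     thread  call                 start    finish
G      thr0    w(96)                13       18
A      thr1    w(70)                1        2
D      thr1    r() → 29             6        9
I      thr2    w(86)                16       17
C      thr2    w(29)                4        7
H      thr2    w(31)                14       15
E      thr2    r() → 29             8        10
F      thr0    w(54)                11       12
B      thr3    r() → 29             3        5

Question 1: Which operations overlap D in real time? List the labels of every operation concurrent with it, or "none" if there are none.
C, E

overlap test against D [6,9]: concurrent iff the interval meets 6..9
A [1,2]: before
B [3,5]: before
C [4,7]: concurrent
E [8,10]: concurrent
F [11,12]: after
G [13,18]: after
H [14,15]: after
I [16,17]: after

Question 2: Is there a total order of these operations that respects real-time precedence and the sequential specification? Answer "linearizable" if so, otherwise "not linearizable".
linearizable

one valid linearization: A, C, B, D, E, F, G, H, I
step 1: A w(70) — value 70
step 2: C w(29) — value 29
step 3: B r() → 29 — value 29
step 4: D r() → 29 — value 29
step 5: E r() → 29 — value 29
step 6: F w(54) — value 54
step 7: G w(96) — value 96
step 8: H w(31) — value 31
step 9: I w(86) — value 86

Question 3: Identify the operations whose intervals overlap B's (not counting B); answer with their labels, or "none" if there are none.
C

B spans [3,5]: anything still running between times 3 and 5 counts as concurrent
A [1,2]: before
C [4,7]: concurrent
D [6,9]: after
E [8,10]: after
F [11,12]: after
G [13,18]: after
H [14,15]: after
I [16,17]: after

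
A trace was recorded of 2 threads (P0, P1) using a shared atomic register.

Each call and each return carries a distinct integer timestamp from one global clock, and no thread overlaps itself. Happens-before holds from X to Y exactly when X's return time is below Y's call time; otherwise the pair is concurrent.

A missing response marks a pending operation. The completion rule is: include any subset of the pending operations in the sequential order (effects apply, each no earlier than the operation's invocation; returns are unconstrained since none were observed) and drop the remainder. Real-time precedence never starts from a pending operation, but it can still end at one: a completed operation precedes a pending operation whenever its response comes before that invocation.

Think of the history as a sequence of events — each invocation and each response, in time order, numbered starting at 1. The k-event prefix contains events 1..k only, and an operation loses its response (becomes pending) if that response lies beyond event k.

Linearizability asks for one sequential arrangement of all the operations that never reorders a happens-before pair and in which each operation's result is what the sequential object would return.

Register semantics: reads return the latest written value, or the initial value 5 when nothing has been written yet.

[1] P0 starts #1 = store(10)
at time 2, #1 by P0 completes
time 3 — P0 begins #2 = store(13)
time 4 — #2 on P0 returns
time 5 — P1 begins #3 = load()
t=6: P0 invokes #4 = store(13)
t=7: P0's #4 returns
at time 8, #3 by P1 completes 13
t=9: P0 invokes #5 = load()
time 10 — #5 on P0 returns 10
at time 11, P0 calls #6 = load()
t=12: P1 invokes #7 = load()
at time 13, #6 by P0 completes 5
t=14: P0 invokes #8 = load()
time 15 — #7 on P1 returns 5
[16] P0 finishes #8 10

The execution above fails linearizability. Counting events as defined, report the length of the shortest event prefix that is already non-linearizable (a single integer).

events 1..9 are linearizable; a witness order is #1, #2, #3, #4:
after step 1 (#1 store(10)): value 10
after step 2 (#2 store(13)): value 13
after step 3 (#3 load() → 13): value 13
after step 4 (#4 store(13)): value 13
with event 10 included (#5 responding at time 10), all real-time-consistent orders fail
sample order #1, #2, #3, #4, #5 stalls at step 5 — #5 load() → 10 has no legal effect
sample order #1, #2, #4, #3, #5 stalls at step 5 — #5 load() → 10 has no legal effect

10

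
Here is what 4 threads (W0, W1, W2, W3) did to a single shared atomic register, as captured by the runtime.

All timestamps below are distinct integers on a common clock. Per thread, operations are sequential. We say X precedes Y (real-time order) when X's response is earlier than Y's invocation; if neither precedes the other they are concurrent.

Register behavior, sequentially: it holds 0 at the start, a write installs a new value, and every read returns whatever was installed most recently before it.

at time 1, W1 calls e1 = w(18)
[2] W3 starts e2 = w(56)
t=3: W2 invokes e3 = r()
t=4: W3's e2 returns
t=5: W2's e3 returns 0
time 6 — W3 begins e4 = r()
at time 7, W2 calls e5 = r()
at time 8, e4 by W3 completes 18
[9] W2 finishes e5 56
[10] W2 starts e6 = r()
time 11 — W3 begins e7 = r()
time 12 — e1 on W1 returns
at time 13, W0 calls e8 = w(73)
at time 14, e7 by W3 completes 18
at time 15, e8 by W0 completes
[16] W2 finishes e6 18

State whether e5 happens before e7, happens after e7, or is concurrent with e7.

e5 spans [7,9], e7 spans [11,14]
resp(e5)=9 < inv(e7)=11

before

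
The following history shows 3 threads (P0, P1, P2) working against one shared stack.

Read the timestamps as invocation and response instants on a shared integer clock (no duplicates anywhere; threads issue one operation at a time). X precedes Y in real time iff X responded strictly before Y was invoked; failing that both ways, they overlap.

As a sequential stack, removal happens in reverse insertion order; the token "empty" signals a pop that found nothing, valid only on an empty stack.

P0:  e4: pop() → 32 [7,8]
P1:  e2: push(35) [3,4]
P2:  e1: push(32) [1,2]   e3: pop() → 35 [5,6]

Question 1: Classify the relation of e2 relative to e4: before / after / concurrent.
before

e2 spans [3,4], e4 spans [7,8]
resp(e2)=4 < inv(e4)=7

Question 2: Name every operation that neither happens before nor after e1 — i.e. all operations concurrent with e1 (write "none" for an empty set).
none

overlap test against e1 [1,2]: concurrent iff the interval meets 1..2
e2 [3,4]: after
e3 [5,6]: after
e4 [7,8]: after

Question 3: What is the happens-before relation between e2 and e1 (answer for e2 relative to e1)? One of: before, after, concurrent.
after

e2 spans [3,4], e1 spans [1,2]
resp(e1)=2 < inv(e2)=3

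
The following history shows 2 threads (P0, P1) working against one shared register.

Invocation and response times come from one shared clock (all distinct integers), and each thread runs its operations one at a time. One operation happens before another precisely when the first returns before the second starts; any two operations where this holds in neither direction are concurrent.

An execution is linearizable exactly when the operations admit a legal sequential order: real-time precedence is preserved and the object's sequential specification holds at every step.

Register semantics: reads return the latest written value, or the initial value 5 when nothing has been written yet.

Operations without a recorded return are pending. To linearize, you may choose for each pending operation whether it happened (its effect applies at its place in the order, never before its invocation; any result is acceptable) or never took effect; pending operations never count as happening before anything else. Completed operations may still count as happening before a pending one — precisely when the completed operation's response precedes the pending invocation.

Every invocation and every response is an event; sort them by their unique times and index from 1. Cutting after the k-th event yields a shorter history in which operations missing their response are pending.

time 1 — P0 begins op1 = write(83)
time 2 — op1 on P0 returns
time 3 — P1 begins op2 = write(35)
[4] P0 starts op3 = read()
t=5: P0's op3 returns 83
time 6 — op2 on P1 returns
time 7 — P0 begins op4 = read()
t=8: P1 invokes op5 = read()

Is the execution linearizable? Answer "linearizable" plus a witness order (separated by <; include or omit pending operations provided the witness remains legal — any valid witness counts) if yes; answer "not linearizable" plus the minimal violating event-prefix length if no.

linearizable — witness: op1 < op3 < op2

step 1: op1 write(83) — value 83
step 2: op3 read() → 83 — value 83
step 3: op2 write(35) — value 35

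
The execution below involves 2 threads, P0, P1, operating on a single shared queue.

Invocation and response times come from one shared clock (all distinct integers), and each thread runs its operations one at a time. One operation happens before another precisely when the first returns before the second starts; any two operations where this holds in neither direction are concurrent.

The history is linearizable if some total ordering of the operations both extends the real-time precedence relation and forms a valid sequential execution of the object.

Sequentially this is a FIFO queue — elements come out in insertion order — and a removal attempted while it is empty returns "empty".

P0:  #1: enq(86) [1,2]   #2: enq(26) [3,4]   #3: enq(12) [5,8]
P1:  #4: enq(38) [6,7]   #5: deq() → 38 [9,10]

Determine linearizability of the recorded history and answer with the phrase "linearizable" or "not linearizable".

already the first 10 events (up to #5's response at time 10) admit no linearization; the first 9 still do
no legal order exists: 2 real-time-consistent candidates over 5 completed queue operations, all rejected
one such order, #1, #2, #3, #4, #5, breaks at step 5 where #5 deq() → 38 is illegal
one such order, #1, #2, #4, #3, #5, breaks at step 5 where #5 deq() → 38 is illegal

not linearizable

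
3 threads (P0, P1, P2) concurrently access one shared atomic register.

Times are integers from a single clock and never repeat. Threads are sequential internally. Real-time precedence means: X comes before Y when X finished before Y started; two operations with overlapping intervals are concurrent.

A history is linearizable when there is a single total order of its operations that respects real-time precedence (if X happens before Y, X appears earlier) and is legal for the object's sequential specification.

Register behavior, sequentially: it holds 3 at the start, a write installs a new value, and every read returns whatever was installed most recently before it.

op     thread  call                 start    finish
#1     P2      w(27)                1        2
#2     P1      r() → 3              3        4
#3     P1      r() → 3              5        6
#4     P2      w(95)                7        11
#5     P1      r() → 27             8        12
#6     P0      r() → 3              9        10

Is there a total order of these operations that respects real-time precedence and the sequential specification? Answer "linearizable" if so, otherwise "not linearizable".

not linearizable

through event 3 a valid linearization exists; event 4 (#2 responding at time 4) ends that
one real-time candidate order over the 2 completed operations — the atomic register replay rejects it
take #1, #2: step 2 already fails, because #2 r() → 3 cannot occur there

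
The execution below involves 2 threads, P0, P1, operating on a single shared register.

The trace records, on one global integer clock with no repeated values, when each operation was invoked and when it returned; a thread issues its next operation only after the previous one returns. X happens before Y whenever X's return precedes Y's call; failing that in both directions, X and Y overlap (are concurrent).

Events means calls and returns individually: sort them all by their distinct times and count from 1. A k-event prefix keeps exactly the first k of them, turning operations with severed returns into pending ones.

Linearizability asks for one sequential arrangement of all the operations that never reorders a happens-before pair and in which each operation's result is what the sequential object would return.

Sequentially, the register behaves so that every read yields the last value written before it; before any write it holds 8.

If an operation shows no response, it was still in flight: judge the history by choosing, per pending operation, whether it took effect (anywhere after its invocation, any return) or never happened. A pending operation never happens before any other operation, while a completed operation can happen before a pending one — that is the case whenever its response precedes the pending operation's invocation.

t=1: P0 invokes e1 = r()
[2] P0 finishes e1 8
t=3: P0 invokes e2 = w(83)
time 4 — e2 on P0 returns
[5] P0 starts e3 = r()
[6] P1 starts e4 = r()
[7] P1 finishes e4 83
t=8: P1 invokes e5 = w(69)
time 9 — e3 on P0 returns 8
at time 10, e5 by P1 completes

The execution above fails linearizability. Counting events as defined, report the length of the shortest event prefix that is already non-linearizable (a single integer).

9

events 1..8 are linearizable, e.g. via e1, e2, e3, e4:
step 1: e1 r() → 8 — value 8
step 2: e2 w(83) — value 83
step 3: e3 r() (pending, included) — value 83
step 4: e4 r() → 83 — value 83
include event 9 — e3 responding at 9 — and every candidate order breaks
include/drop combinations of the 1 pending operation (e5) were all tried; none helps
one such order, e1, e2, e3, e4 (pending dropped), breaks at step 3 where e3 r() → 8 is illegal
one such order, e1, e2, e4, e3 (pending dropped), breaks at step 4 where e3 r() → 8 is illegal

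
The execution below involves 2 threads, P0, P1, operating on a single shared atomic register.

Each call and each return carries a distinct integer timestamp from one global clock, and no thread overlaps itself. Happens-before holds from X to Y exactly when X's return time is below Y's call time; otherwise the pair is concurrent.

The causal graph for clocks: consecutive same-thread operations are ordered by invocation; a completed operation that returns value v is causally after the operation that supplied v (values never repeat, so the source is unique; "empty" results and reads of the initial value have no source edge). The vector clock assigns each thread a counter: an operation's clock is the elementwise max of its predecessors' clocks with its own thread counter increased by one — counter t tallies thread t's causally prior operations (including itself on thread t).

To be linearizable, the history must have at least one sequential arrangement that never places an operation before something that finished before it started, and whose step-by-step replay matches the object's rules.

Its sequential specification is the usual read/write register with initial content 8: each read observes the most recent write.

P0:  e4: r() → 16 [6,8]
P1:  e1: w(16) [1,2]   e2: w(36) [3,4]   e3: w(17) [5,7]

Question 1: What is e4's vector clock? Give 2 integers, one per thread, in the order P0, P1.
VC(e1, invoked at 1): no causal predecessors; +1 on P1 → (0, 1)
invoked at 3, e2 merges VC(e1)=(0, 1) and bumps P1's slot → (0, 2)
invoked at 6, e4 merges VC(e1)=(0, 1) and bumps P0's slot → (1, 1)
invoked at 5, e3 merges VC(e2)=(0, 2) and bumps P1's slot → (0, 3)
target: VC(e4) = (1, 1)

(1, 1)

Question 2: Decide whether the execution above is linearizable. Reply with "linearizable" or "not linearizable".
prefix check: 1..7 passes, 1..8 fails once e4's time-8 response joins
no legal order exists: 2 real-time-consistent candidates over 4 completed atomic register operations, all rejected
take e1, e2, e3, e4: step 4 already fails, because e4 r() → 16 cannot occur there
take e1, e2, e4, e3: step 3 already fails, because e4 r() → 16 cannot occur there

not linearizable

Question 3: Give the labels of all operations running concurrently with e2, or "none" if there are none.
e2 spans [3,4]: anything still running between times 3 and 4 counts as concurrent
e1 [1,2]: before
e3 [5,7]: after
e4 [6,8]: after

none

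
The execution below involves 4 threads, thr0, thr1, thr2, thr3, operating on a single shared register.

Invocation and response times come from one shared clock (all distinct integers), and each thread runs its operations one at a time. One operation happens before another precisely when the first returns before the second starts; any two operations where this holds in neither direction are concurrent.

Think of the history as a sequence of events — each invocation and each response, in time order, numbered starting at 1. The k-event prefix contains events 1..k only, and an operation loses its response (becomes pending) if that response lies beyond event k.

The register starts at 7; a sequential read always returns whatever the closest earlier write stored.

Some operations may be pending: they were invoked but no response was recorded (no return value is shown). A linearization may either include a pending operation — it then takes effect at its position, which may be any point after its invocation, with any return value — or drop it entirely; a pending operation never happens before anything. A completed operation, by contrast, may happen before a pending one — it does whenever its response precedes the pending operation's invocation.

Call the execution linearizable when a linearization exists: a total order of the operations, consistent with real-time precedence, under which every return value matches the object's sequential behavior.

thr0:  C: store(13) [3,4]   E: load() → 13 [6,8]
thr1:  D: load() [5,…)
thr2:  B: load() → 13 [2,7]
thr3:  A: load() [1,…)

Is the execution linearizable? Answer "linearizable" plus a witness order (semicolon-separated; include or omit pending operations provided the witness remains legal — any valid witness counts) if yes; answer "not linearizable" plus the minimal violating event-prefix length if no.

linearizable — witness: A; C; B; D; E

after step 1 (A load() (pending, included)): value 7
after step 2 (C store(13)): value 13
after step 3 (B load() → 13): value 13
after step 4 (D load() (pending, included)): value 13
after step 5 (E load() → 13): value 13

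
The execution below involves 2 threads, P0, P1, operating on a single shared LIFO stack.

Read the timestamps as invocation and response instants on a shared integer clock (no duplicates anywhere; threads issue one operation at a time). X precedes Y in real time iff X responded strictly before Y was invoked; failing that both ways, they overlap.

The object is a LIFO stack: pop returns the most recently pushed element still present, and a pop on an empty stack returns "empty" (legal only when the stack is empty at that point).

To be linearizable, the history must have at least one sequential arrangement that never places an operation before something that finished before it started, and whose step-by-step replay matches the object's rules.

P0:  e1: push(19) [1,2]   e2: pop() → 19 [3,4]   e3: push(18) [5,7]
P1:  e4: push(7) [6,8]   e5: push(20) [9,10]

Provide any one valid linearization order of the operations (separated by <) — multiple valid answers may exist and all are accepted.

e1 < e2 < e3 < e4 < e5

1. e1 push(19), leaving stack <19>
2. e2 pop() → 19, leaving stack <>
3. e3 push(18), leaving stack <18>
4. e4 push(7), leaving stack <18,7>
5. e5 push(20), leaving stack <18,7,20>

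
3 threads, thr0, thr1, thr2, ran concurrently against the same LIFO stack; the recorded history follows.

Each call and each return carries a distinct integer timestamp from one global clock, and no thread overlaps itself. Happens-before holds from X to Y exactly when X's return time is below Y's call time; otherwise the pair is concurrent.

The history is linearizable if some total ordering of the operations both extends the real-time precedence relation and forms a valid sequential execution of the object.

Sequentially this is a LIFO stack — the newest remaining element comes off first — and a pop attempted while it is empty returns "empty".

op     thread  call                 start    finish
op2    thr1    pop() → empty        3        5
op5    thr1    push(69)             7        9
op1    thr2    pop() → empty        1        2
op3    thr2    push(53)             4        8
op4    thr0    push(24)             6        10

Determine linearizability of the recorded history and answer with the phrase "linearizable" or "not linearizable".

a witness: op1, op2, op3, op4, op5
step 1: op1 pop() → empty — stack <>
step 2: op2 pop() → empty — stack <>
step 3: op3 push(53) — stack <53>
step 4: op4 push(24) — stack <53,24>
step 5: op5 push(69) — stack <53,24,69>

linearizable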